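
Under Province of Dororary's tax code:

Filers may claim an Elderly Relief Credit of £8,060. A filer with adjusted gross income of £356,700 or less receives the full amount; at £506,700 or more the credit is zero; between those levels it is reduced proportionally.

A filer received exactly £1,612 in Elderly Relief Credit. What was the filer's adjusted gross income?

£1,612 is 1,612/8,060 of the full £8,060, so 6,448/8,060 of the £150,000 range has been used: income = £356,700 + £150,000 × 6,448/8,060 = £476,700.

£476,700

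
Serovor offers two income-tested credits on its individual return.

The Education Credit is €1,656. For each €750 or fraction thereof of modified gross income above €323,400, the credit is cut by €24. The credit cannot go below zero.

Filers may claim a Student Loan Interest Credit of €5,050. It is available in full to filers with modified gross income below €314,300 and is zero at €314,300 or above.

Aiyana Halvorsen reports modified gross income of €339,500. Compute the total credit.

Education Credit: income exceeds €323,400 by €16,100, which is 22 full-or-partial €750 increments; reduction = 22 × €24 = €528, leaving €1,128.
Student Loan Interest Credit: €339,500 meets or exceeds the €314,300 cutoff, so the credit is €0.
Total: €1,128 + €0 = €1,128.

€1,128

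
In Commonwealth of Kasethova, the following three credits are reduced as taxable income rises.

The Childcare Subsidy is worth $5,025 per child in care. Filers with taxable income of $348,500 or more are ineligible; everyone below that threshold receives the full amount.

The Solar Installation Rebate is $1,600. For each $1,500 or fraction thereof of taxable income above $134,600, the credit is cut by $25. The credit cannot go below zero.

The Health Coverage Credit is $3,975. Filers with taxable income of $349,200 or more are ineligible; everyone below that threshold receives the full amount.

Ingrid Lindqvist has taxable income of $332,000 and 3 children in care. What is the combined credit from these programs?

$19,050

Childcare Subsidy: base = 3 × $5,025 = $15,075. $332,000 is below the $348,500 cutoff, so the full $15,075 applies.
Solar Installation Rebate: income exceeds $134,600 by $197,400 → 132 increments × $25 = $3,300 ≥ base, so the credit is $0.
Health Coverage Credit: $332,000 is below the $349,200 cutoff, so the full $3,975 applies.
Total: $15,075 + $0 + $3,975 = $19,050.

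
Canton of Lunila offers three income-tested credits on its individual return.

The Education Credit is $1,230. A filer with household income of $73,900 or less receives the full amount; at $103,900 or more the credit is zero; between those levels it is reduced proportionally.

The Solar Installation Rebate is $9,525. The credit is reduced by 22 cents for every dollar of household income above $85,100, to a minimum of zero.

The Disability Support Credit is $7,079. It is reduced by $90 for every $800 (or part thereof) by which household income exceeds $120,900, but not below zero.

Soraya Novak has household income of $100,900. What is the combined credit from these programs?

$13,251

Education Credit: $100,900 is $27,000 into a $30,000 phase-out range, leaving 3,000/30,000 of the credit: $1,230 × 3,000/30,000 = $123.
Solar Installation Rebate: 22% of the $15,800 excess over $85,100 is $3,476; credit = $9,525 − $3,476 = $6,049.
Disability Support Credit: $100,900 is at or below the $120,900 threshold, so the full $7,079 applies.
Total: $123 + $6,049 + $7,079 = $13,251.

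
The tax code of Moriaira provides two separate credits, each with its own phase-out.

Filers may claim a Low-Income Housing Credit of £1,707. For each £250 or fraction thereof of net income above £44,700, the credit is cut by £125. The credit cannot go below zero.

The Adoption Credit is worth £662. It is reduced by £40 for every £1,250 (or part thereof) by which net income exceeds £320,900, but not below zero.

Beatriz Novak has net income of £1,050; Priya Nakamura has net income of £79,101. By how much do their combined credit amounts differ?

£1,707

Beatriz (£1,050): Low-Income Housing Credit: £1,050 is at or below the £44,700 threshold, so the full £1,707 applies. Adoption Credit: £1,050 is at or below the £320,900 threshold, so the full £662 applies. total £1,707 + £662 = £2,369
Priya (£79,101): Low-Income Housing Credit: income exceeds £44,700 by £34,401 → 138 increments × £125 = £17,250 ≥ base, so the credit is £0. Adoption Credit: £79,101 is at or below the £320,900 threshold, so the full £662 applies. total £0 + £662 = £662
Difference: |£2,369 − £662| = £1,707.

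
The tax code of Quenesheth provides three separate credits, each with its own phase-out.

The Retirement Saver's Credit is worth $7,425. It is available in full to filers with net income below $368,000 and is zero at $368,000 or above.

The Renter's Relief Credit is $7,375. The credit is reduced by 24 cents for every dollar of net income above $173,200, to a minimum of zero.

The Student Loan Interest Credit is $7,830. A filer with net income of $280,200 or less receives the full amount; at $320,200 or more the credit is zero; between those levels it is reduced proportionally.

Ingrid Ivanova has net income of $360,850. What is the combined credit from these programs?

$7,425

Retirement Saver's Credit: $360,850 is below the $368,000 cutoff, so the full $7,425 applies.
Renter's Relief Credit: 24% of the $187,650 excess over $173,200 is $45,036 ≥ base, so the credit is $0.
Student Loan Interest Credit: $360,850 is at or above $320,200, so the credit is $0.
Total: $7,425 + $0 + $0 = $7,425.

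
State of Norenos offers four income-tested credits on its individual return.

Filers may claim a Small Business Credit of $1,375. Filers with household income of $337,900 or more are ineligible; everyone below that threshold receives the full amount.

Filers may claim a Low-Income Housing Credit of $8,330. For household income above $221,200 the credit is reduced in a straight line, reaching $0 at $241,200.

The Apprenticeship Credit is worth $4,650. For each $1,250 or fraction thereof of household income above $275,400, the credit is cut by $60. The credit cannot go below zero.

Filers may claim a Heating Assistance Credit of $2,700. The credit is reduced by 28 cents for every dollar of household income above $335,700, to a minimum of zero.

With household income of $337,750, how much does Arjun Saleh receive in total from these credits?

$5,151

Small Business Credit: $337,750 is below the $337,900 cutoff, so the full $1,375 applies.
Low-Income Housing Credit: $337,750 is at or above $241,200, so the credit is $0.
Apprenticeship Credit: income exceeds $275,400 by $62,350, which is 50 full-or-partial $1,250 increments; reduction = 50 × $60 = $3,000, leaving $1,650.
Heating Assistance Credit: 28% of the $2,050 excess over $335,700 is $574; credit = $2,700 − $574 = $2,126.
Total: $1,375 + $0 + $1,650 + $2,126 = $5,151.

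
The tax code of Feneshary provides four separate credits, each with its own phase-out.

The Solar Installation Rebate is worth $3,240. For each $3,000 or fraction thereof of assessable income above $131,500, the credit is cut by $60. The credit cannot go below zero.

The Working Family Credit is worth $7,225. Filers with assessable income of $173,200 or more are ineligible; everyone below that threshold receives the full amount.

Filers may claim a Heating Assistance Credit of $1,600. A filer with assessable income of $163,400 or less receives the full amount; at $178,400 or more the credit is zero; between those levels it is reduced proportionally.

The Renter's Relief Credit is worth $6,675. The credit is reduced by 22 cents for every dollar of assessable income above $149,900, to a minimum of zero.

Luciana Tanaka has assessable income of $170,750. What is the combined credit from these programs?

$12,529

Solar Installation Rebate: income exceeds $131,500 by $39,250, which is 14 full-or-partial $3,000 increments; reduction = 14 × $60 = $840, leaving $2,400.
Working Family Credit: $170,750 is below the $173,200 cutoff, so the full $7,225 applies.
Heating Assistance Credit: $170,750 is $7,350 into a $15,000 phase-out range, leaving 7,650/15,000 of the credit: $1,600 × 7,650/15,000 = $816.
Renter's Relief Credit: 22% of the $20,850 excess over $149,900 is $4,587; credit = $6,675 − $4,587 = $2,088.
Total: $2,400 + $7,225 + $816 + $2,088 = $12,529.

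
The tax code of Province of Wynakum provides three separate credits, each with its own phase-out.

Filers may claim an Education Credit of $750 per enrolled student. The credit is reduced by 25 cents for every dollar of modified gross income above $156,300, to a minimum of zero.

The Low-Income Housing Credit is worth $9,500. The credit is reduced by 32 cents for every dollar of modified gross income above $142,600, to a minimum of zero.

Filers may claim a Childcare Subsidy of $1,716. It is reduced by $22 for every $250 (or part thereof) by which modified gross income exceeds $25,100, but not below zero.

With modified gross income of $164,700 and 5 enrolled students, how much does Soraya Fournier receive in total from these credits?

$4,078

Education Credit: base = 5 × $750 = $3,750. 25% of the $8,400 excess over $156,300 is $2,100; credit = $3,750 − $2,100 = $1,650.
Low-Income Housing Credit: 32% of the $22,100 excess over $142,600 is $7,072; credit = $9,500 − $7,072 = $2,428.
Childcare Subsidy: income exceeds $25,100 by $139,600 → 559 increments × $22 = $12,298 ≥ base, so the credit is $0.
Total: $1,650 + $2,428 + $0 = $4,078.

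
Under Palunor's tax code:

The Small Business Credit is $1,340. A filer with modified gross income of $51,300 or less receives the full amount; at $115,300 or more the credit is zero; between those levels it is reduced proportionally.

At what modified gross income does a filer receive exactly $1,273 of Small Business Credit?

$1,273 is 1,273/1,340 of the full $1,340, so 67/1,340 of the $64,000 range has been used: income = $51,300 + $64,000 × 67/1,340 = $54,500.

$54,500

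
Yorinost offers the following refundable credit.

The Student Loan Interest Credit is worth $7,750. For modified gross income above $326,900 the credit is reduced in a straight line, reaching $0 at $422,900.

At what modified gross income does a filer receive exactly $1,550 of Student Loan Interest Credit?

$1,550 is 1,550/7,750 of the full $7,750, so 6,200/7,750 of the $96,000 range has been used: income = $326,900 + $96,000 × 6,200/7,750 = $403,700.

$403,700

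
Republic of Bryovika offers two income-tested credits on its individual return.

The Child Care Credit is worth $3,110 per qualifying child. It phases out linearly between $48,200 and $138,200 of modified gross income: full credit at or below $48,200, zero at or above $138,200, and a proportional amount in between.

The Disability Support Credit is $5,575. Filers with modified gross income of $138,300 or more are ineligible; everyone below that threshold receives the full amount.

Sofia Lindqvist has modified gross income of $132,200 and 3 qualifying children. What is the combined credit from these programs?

Child Care Credit: base = 3 × $3,110 = $9,330. $132,200 is $84,000 into a $90,000 phase-out range, leaving 6,000/90,000 of the credit: $9,330 × 6,000/90,000 = $622.
Disability Support Credit: $132,200 is below the $138,300 cutoff, so the full $5,575 applies.
Total: $622 + $5,575 = $6,197.

$6,197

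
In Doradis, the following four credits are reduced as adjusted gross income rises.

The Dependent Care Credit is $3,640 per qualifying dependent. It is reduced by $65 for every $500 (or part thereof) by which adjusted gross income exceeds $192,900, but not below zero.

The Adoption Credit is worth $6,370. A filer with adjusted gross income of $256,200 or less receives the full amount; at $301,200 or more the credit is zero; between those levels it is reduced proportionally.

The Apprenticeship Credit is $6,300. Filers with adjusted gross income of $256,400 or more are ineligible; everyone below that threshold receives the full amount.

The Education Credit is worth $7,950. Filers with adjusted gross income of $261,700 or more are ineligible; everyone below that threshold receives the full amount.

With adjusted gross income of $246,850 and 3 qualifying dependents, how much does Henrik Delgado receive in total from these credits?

$24,520

Dependent Care Credit: base = 3 × $3,640 = $10,920. income exceeds $192,900 by $53,950, which is 108 full-or-partial $500 increments; reduction = 108 × $65 = $7,020, leaving $3,900.
Adoption Credit: $246,850 is at or below the $256,200 threshold, so the full $6,370 applies.
Apprenticeship Credit: $246,850 is below the $256,400 cutoff, so the full $6,300 applies.
Education Credit: $246,850 is below the $261,700 cutoff, so the full $7,950 applies.
Total: $3,900 + $6,370 + $6,300 + $7,950 = $24,520.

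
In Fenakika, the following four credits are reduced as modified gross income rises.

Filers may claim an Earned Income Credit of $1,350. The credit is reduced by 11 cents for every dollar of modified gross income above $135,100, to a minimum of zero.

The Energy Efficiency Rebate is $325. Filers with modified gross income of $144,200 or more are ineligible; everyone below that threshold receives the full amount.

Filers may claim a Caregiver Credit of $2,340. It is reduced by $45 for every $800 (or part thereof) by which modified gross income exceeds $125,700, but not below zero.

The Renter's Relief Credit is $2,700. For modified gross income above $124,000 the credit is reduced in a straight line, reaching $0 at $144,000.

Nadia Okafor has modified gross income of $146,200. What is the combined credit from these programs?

Earned Income Credit: 11% of the $11,100 excess over $135,100 is $1,221; credit = $1,350 − $1,221 = $129.
Energy Efficiency Rebate: $146,200 meets or exceeds the $144,200 cutoff, so the credit is $0.
Caregiver Credit: income exceeds $125,700 by $20,500, which is 26 full-or-partial $800 increments; reduction = 26 × $45 = $1,170, leaving $1,170.
Renter's Relief Credit: $146,200 is at or above $144,000, so the credit is $0.
Total: $129 + $0 + $1,170 + $0 = $1,299.

$1,299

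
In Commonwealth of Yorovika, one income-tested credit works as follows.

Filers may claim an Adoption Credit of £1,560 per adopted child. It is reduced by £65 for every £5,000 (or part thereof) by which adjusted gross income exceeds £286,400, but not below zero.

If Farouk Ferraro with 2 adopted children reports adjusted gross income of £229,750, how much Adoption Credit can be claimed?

£3,120

Adoption Credit: base = 2 × £1,560 = £3,120. £229,750 is at or below the £286,400 threshold, so the full £3,120 applies.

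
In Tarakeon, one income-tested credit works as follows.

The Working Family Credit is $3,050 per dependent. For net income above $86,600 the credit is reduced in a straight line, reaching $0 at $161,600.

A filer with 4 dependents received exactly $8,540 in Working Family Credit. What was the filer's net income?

$109,100

Full credit = 4 × $3,050 = $12,200.
$8,540 is 8,540/12,200 of the full $12,200, so 3,660/12,200 of the $75,000 range has been used: income = $86,600 + $75,000 × 3,660/12,200 = $109,100.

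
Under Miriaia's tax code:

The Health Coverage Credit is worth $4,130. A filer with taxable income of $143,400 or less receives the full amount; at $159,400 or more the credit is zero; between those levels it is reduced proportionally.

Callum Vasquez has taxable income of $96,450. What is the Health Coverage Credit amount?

$4,130

Health Coverage Credit: $96,450 is at or below the $143,400 threshold, so the full $4,130 applies.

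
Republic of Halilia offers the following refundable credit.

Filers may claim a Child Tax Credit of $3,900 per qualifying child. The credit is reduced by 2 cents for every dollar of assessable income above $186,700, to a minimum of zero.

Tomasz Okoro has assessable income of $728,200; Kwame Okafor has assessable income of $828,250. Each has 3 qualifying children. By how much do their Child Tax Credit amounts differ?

Tomasz ($728,200): Child Tax Credit: base = 3 × $3,900 = $11,700. 2% of the $541,500 excess over $186,700 is $10,830; credit = $11,700 − $10,830 = $870.
Kwame ($828,250): Child Tax Credit: base = 3 × $3,900 = $11,700. 2% of the $641,550 excess over $186,700 is $12,831 ≥ base, so the credit is $0.
Difference: |$870 − $0| = $870.

$870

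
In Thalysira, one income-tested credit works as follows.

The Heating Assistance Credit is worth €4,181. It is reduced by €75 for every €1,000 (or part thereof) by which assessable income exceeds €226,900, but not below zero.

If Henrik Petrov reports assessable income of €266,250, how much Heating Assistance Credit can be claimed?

€1,181

Heating Assistance Credit: income exceeds €226,900 by €39,350, which is 40 full-or-partial €1,000 increments; reduction = 40 × €75 = €3,000, leaving €1,181.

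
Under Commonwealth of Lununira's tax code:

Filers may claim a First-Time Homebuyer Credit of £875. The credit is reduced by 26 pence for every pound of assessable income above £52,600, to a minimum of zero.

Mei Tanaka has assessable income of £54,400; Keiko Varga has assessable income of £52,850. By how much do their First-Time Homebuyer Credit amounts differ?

Mei (£54,400): First-Time Homebuyer Credit: 26% of the £1,800 excess over £52,600 is £468; credit = £875 − £468 = £407.
Keiko (£52,850): First-Time Homebuyer Credit: 26% of the £250 excess over £52,600 is £65; credit = £875 − £65 = £810.
Difference: |£407 − £810| = £403.

£403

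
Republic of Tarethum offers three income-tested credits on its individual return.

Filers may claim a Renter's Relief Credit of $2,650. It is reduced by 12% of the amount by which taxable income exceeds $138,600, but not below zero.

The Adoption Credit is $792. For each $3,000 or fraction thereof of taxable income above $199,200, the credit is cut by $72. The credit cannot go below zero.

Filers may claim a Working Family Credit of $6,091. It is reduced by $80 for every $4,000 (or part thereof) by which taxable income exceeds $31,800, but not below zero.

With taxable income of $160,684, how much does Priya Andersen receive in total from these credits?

Renter's Relief Credit: 12% of the $22,084 excess over $138,600 is $2,650.08 ≥ base, so the credit is $0.
Adoption Credit: $160,684 is at or below the $199,200 threshold, so the full $792 applies.
Working Family Credit: income exceeds $31,800 by $128,884, which is 33 full-or-partial $4,000 increments; reduction = 33 × $80 = $2,640, leaving $3,451.
Total: $0 + $792 + $3,451 = $4,243.

$4,243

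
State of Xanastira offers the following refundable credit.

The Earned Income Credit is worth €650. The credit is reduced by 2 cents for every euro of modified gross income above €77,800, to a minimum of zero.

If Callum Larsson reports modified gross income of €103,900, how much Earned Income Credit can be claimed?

€128

Earned Income Credit: 2% of the €26,100 excess over €77,800 is €522; credit = €650 − €522 = €128.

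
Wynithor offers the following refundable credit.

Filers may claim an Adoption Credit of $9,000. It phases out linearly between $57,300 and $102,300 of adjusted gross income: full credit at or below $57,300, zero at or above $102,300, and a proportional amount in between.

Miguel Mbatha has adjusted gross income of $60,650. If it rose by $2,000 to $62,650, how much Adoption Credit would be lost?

$400

At $60,650 — $60,650 is $3,350 into a $45,000 phase-out range, leaving 41,650/45,000 of the credit: $9,000 × 41,650/45,000 = $8,330.
At $62,650 — $62,650 is $5,350 into a $45,000 phase-out range, leaving 39,650/45,000 of the credit: $9,000 × 39,650/45,000 = $7,930.
Lost: $8,330 − $7,930 = $400.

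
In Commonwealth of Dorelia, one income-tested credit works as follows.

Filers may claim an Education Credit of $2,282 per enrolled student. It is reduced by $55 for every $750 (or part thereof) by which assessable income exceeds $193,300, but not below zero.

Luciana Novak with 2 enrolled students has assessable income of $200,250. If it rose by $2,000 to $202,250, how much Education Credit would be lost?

$110

At $200,250 — base = 2 × $2,282 = $4,564. income exceeds $193,300 by $6,950, which is 10 full-or-partial $750 increments; reduction = 10 × $55 = $550, leaving $4,014.
At $202,250 — base = 2 × $2,282 = $4,564. income exceeds $193,300 by $8,950, which is 12 full-or-partial $750 increments; reduction = 12 × $55 = $660, leaving $3,904.
Lost: $4,014 − $3,904 = $110.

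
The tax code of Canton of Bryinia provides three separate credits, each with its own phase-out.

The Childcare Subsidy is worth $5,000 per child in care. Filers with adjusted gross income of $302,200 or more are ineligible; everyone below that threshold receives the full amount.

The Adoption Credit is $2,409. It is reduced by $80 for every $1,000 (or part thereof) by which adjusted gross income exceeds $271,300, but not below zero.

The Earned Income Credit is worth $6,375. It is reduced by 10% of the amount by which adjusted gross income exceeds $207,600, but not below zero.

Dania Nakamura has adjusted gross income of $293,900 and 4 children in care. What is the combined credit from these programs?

$20,569

Childcare Subsidy: base = 4 × $5,000 = $20,000. $293,900 is below the $302,200 cutoff, so the full $20,000 applies.
Adoption Credit: income exceeds $271,300 by $22,600, which is 23 full-or-partial $1,000 increments; reduction = 23 × $80 = $1,840, leaving $569.
Earned Income Credit: 10% of the $86,300 excess over $207,600 is $8,630 ≥ base, so the credit is $0.
Total: $20,000 + $569 + $0 = $20,569.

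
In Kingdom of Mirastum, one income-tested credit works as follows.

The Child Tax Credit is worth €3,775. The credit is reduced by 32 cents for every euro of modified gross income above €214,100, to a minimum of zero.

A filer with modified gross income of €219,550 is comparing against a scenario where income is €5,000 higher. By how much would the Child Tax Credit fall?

At €219,550 — 32% of the €5,450 excess over €214,100 is €1,744; credit = €3,775 − €1,744 = €2,031.
At €224,550 — 32% of the €10,450 excess over €214,100 is €3,344; credit = €3,775 − €3,344 = €431.
Lost: €2,031 − €431 = €1,600.

€1,600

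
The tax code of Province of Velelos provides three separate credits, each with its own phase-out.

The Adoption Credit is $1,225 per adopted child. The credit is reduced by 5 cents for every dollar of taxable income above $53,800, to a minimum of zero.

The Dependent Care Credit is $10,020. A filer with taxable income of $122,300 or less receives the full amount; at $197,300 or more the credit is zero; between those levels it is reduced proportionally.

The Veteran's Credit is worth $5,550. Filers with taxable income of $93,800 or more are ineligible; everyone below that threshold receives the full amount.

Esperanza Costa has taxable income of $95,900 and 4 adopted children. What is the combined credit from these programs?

$12,815

Adoption Credit: base = 4 × $1,225 = $4,900. 5% of the $42,100 excess over $53,800 is $2,105; credit = $4,900 − $2,105 = $2,795.
Dependent Care Credit: $95,900 is at or below the $122,300 threshold, so the full $10,020 applies.
Veteran's Credit: $95,900 meets or exceeds the $93,800 cutoff, so the credit is $0.
Total: $2,795 + $10,020 + $0 = $12,815.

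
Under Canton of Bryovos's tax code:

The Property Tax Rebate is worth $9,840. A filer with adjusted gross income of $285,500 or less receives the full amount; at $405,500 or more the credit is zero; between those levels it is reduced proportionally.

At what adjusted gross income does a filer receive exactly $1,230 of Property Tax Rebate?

$1,230 is 1,230/9,840 of the full $9,840, so 8,610/9,840 of the $120,000 range has been used: income = $285,500 + $120,000 × 8,610/9,840 = $390,500.

$390,500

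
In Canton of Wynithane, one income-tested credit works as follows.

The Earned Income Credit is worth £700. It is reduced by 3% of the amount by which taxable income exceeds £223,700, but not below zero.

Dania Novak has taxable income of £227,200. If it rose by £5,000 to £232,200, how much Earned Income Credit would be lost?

£150

At £227,200 — 3% of the £3,500 excess over £223,700 is £105; credit = £700 − £105 = £595.
At £232,200 — 3% of the £8,500 excess over £223,700 is £255; credit = £700 − £255 = £445.
Lost: £595 − £445 = £150.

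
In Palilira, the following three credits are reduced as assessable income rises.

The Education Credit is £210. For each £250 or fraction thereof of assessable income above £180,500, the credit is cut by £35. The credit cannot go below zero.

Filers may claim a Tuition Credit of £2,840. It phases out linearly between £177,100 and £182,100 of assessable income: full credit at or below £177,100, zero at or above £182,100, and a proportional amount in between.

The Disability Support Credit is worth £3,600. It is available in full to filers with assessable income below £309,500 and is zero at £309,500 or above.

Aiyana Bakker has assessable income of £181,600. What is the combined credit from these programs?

Education Credit: income exceeds £180,500 by £1,100, which is 5 full-or-partial £250 increments; reduction = 5 × £35 = £175, leaving £35.
Tuition Credit: £181,600 is £4,500 into a £5,000 phase-out range, leaving 500/5,000 of the credit: £2,840 × 500/5,000 = £284.
Disability Support Credit: £181,600 is below the £309,500 cutoff, so the full £3,600 applies.
Total: £35 + £284 + £3,600 = £3,919.

£3,919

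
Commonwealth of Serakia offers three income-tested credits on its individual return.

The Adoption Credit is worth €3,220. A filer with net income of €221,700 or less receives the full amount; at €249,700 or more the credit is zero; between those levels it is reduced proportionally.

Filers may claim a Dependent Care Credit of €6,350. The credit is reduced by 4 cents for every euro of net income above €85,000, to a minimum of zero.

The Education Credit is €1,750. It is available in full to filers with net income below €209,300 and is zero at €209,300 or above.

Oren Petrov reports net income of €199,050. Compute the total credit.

€6,758

Adoption Credit: €199,050 is at or below the €221,700 threshold, so the full €3,220 applies.
Dependent Care Credit: 4% of the €114,050 excess over €85,000 is €4,562; credit = €6,350 − €4,562 = €1,788.
Education Credit: €199,050 is below the €209,300 cutoff, so the full €1,750 applies.
Total: €3,220 + €1,788 + €1,750 = €6,758.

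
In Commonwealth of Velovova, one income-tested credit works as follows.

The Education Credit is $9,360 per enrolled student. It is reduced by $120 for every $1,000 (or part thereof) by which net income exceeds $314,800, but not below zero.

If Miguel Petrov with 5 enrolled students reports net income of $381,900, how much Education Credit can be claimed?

Education Credit: base = 5 × $9,360 = $46,800. income exceeds $314,800 by $67,100, which is 68 full-or-partial $1,000 increments; reduction = 68 × $120 = $8,160, leaving $38,640.

$38,640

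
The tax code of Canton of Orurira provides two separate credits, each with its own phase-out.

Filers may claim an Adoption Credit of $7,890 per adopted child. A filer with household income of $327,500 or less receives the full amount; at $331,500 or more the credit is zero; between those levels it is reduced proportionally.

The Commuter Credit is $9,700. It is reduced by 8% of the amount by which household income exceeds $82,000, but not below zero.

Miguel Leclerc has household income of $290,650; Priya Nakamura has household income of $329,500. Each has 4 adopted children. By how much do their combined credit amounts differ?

Miguel ($290,650): Adoption Credit: base = 4 × $7,890 = $31,560. $290,650 is at or below the $327,500 threshold, so the full $31,560 applies. Commuter Credit: 8% of the $208,650 excess over $82,000 is $16,692 ≥ base, so the credit is $0. total $31,560 + $0 = $31,560
Priya ($329,500): Adoption Credit: base = 4 × $7,890 = $31,560. $329,500 is $2,000 into a $4,000 phase-out range, leaving 2,000/4,000 of the credit: $31,560 × 2,000/4,000 = $15,780. Commuter Credit: 8% of the $247,500 excess over $82,000 is $19,800 ≥ base, so the credit is $0. total $15,780 + $0 = $15,780
Difference: |$31,560 − $15,780| = $15,780.

$15,780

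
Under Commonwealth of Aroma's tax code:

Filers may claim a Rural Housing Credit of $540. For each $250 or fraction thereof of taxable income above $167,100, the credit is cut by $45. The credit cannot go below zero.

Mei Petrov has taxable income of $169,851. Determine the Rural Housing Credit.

$0

Rural Housing Credit: income exceeds $167,100 by $2,751 → 12 increments × $45 = $540 ≥ base, so the credit is $0.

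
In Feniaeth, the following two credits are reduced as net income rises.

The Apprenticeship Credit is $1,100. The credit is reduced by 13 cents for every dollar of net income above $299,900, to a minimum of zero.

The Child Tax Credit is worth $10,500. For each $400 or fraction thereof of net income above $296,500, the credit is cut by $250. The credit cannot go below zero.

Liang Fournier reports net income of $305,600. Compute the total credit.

$5,109

Apprenticeship Credit: 13% of the $5,700 excess over $299,900 is $741; credit = $1,100 − $741 = $359.
Child Tax Credit: income exceeds $296,500 by $9,100, which is 23 full-or-partial $400 increments; reduction = 23 × $250 = $5,750, leaving $4,750.
Total: $359 + $4,750 = $5,109.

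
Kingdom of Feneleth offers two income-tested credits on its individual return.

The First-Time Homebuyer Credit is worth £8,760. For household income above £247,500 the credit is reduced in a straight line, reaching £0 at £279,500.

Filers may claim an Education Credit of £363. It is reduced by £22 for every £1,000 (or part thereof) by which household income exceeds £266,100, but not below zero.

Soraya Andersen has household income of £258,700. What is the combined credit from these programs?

First-Time Homebuyer Credit: £258,700 is £11,200 into a £32,000 phase-out range, leaving 20,800/32,000 of the credit: £8,760 × 20,800/32,000 = £5,694.
Education Credit: £258,700 is at or below the £266,100 threshold, so the full £363 applies.
Total: £5,694 + £363 = £6,057.

£6,057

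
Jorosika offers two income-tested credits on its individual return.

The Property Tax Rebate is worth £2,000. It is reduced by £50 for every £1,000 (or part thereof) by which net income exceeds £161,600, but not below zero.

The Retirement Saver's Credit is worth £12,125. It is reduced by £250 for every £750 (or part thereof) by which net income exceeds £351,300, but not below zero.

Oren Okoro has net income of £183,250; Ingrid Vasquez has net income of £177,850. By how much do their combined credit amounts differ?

£250

Oren (£183,250): Property Tax Rebate: income exceeds £161,600 by £21,650, which is 22 full-or-partial £1,000 increments; reduction = 22 × £50 = £1,100, leaving £900. Retirement Saver's Credit: £183,250 is at or below the £351,300 threshold, so the full £12,125 applies. total £900 + £12,125 = £13,025
Ingrid (£177,850): Property Tax Rebate: income exceeds £161,600 by £16,250, which is 17 full-or-partial £1,000 increments; reduction = 17 × £50 = £850, leaving £1,150. Retirement Saver's Credit: £177,850 is at or below the £351,300 threshold, so the full £12,125 applies. total £1,150 + £12,125 = £13,275
Difference: |£13,025 − £13,275| = £250.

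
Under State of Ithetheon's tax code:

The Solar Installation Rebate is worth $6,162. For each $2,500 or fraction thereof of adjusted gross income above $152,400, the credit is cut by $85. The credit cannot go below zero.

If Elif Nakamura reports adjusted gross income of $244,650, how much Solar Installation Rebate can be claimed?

Solar Installation Rebate: income exceeds $152,400 by $92,250, which is 37 full-or-partial $2,500 increments; reduction = 37 × $85 = $3,145, leaving $3,017.

$3,017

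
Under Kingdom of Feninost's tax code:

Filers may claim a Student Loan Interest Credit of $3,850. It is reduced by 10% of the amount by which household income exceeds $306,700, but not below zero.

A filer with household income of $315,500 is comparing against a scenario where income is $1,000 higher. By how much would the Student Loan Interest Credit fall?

$100

At $315,500 — 10% of the $8,800 excess over $306,700 is $880; credit = $3,850 − $880 = $2,970.
At $316,500 — 10% of the $9,800 excess over $306,700 is $980; credit = $3,850 − $980 = $2,870.
Lost: $2,970 − $2,870 = $100.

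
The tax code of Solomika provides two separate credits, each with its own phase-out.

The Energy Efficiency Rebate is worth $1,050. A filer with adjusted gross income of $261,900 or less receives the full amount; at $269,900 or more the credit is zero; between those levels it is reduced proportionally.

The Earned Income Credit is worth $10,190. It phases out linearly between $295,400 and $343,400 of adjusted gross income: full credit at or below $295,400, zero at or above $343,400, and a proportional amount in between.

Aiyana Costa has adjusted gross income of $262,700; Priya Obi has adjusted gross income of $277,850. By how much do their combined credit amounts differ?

Aiyana ($262,700): Energy Efficiency Rebate: $262,700 is $800 into a $8,000 phase-out range, leaving 7,200/8,000 of the credit: $1,050 × 7,200/8,000 = $945. Earned Income Credit: $262,700 is at or below the $295,400 threshold, so the full $10,190 applies. total $945 + $10,190 = $11,135
Priya ($277,850): Energy Efficiency Rebate: $277,850 is at or above $269,900, so the credit is $0. Earned Income Credit: $277,850 is at or below the $295,400 threshold, so the full $10,190 applies. total $0 + $10,190 = $10,190
Difference: |$11,135 − $10,190| = $945.

$945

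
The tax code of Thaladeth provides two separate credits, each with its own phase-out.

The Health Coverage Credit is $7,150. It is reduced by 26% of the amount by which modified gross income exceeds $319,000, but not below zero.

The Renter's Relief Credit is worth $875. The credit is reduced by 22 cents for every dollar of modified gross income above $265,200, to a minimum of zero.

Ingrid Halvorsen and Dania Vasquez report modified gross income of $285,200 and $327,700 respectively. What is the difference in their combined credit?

Ingrid ($285,200): Health Coverage Credit: $285,200 is at or below the $319,000 threshold, so the full $7,150 applies. Renter's Relief Credit: 22% of the $20,000 excess over $265,200 is $4,400 ≥ base, so the credit is $0. total $7,150 + $0 = $7,150
Dania ($327,700): Health Coverage Credit: 26% of the $8,700 excess over $319,000 is $2,262; credit = $7,150 − $2,262 = $4,888. Renter's Relief Credit: 22% of the $62,500 excess over $265,200 is $13,750 ≥ base, so the credit is $0. total $4,888 + $0 = $4,888
Difference: |$7,150 − $4,888| = $2,262.

$2,262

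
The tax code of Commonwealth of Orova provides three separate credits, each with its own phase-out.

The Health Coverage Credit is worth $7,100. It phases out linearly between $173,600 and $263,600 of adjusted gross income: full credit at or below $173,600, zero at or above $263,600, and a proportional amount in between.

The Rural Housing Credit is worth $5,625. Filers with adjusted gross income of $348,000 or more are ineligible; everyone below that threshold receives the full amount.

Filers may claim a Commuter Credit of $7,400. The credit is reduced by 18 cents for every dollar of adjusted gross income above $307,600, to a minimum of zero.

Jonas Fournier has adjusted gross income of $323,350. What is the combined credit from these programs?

$10,190

Health Coverage Credit: $323,350 is at or above $263,600, so the credit is $0.
Rural Housing Credit: $323,350 is below the $348,000 cutoff, so the full $5,625 applies.
Commuter Credit: 18% of the $15,750 excess over $307,600 is $2,835; credit = $7,400 − $2,835 = $4,565.
Total: $0 + $5,625 + $4,565 = $10,190.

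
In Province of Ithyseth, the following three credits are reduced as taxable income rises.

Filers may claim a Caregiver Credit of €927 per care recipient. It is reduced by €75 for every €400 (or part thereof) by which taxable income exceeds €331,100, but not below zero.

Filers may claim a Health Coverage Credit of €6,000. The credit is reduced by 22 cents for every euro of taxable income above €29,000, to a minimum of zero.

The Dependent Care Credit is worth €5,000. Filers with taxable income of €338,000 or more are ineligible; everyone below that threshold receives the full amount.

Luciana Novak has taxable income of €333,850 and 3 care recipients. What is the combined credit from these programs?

Caregiver Credit: base = 3 × €927 = €2,781. income exceeds €331,100 by €2,750, which is 7 full-or-partial €400 increments; reduction = 7 × €75 = €525, leaving €2,256.
Health Coverage Credit: 22% of the €304,850 excess over €29,000 is €67,067 ≥ base, so the credit is €0.
Dependent Care Credit: €333,850 is below the €338,000 cutoff, so the full €5,000 applies.
Total: €2,256 + €0 + €5,000 = €7,256.

€7,256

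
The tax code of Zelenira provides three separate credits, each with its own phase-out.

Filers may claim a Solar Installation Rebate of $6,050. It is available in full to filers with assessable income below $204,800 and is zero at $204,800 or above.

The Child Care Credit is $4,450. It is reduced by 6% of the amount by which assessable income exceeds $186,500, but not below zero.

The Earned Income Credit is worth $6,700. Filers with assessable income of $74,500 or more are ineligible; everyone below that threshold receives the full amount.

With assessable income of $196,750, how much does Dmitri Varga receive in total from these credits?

$9,885

Solar Installation Rebate: $196,750 is below the $204,800 cutoff, so the full $6,050 applies.
Child Care Credit: 6% of the $10,250 excess over $186,500 is $615; credit = $4,450 − $615 = $3,835.
Earned Income Credit: $196,750 meets or exceeds the $74,500 cutoff, so the credit is $0.
Total: $6,050 + $3,835 + $0 = $9,885.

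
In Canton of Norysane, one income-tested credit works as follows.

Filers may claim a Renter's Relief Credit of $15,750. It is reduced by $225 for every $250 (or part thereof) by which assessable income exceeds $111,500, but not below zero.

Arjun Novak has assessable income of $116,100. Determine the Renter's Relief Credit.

$11,475

Renter's Relief Credit: income exceeds $111,500 by $4,600, which is 19 full-or-partial $250 increments; reduction = 19 × $225 = $4,275, leaving $11,475.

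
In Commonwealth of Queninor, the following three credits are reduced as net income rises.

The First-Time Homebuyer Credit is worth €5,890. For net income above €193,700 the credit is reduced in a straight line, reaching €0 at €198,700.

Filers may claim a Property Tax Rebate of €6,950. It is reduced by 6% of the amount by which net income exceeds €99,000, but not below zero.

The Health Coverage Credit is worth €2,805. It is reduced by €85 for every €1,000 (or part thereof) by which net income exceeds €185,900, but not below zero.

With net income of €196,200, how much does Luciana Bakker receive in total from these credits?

First-Time Homebuyer Credit: €196,200 is €2,500 into a €5,000 phase-out range, leaving 2,500/5,000 of the credit: €5,890 × 2,500/5,000 = €2,945.
Property Tax Rebate: 6% of the €97,200 excess over €99,000 is €5,832; credit = €6,950 − €5,832 = €1,118.
Health Coverage Credit: income exceeds €185,900 by €10,300, which is 11 full-or-partial €1,000 increments; reduction = 11 × €85 = €935, leaving €1,870.
Total: €2,945 + €1,118 + €1,870 = €5,933.

€5,933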